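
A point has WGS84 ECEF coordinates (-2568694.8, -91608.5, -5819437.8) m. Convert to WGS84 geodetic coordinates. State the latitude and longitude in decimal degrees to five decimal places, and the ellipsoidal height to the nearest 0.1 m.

λ = atan2(Y, X) = -177.95750089°; p = √(X²+Y²) = 2570327.8 m.
Bowring's method on WGS84 (a = 6378137 m, b = 6356752.314 m) gives φ = -66.31179992°, h = 1567.058 m.

lat -66.31180°, lon -177.95750°, h 1567.1 m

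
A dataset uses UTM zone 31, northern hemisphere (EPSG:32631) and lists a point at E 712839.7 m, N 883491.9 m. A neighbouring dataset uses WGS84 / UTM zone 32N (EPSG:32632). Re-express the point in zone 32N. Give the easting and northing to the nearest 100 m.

E 51200 m, N 885200 m

UTM 31N → geographic: φ = 7.98819990°, λ = 4.93099959°.
UTM 32N (λ₀ = 9°) forward: E = 51221.332 m, N = 885210.687 m.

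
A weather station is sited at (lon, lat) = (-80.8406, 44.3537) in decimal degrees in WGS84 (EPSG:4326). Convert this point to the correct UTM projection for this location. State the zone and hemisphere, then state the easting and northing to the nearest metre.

Longitude -80.8406° lies in the 6° band [-84°, -78°), giving zone 17; latitude is north of the equator, so 17N.
Zone 17 central meridian λ₀ = 6×17 − 183 = -81°; Δλ = +0.1594°.
Transverse Mercator on WGS84 with k₀ = 0.9996 gives E = 512703.588 m, N = 4911171.095 m.

Zone 17N: E 512704 m, N 4911171 m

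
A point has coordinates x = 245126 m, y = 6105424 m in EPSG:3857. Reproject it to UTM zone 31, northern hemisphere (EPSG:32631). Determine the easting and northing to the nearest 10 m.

Web Mercator inverse (R = 6378137 m) → φ = 47.99139867°, λ = 2.20200432°.
UTM 31N forward: E = 440463.415 m, N = 5315652.301 m.

E 440460 m, N 5315650 m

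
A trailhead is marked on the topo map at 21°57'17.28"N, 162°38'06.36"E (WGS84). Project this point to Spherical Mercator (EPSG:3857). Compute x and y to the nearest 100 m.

x 18104500 m, y 2506100 m

Web Mercator is spherical with R = a = 6378137 m.
x = R·λ = 6378137 × 2.838517974 = 18104456.517 m.
y = R·ln tan(π/4 + φ/2) = 6378137 × 0.392920268 = 2506099.299 m.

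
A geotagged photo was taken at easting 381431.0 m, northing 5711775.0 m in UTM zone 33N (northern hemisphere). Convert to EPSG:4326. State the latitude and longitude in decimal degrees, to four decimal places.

Zone 33N: λ₀ = 15°, k₀ = 0.9996, false easting 500000 m.
Meridian distance M = (N − FN)/k₀ = 5714060.6 m.
Inverse transverse Mercator on WGS84 gives φ = 51.54460027°, λ = 13.29009986°.

lat 51.5446°, lon 13.2901°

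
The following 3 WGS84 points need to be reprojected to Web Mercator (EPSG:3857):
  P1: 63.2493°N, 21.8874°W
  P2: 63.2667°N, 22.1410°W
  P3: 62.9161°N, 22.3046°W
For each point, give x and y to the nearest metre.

Web Mercator: x = R·λ, y = R·ln tan(π/4+φ/2), R = 6378137 m.
P1 (63.2493°, -21.8874°) → (-2436494.223, 9161642.524) m.
P2 (63.2667°, -22.1410°) → (-2464724.846, 9165947.129) m.
P3 (62.9161°, -22.3046°) → (-2482936.714, 9079707.936) m.

P1: x -2436494 m, y 9161643 m; P2: x -2464725 m, y 9165947 m; P3: x -2482937 m, y 9079708 m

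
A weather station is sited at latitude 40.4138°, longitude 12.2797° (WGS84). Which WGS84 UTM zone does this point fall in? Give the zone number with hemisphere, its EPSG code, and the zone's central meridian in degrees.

Zone 33N (EPSG:32633), central meridian 15°

UTM zone = ⌊(λ + 180)/6⌋ + 1; 12.2797° ∈ [12°, 18°) → zone 33.
Hemisphere: N (φ ≥ 0).
Central meridian λ₀ = 6×33 − 183 = 15°.
EPSG code: 32633.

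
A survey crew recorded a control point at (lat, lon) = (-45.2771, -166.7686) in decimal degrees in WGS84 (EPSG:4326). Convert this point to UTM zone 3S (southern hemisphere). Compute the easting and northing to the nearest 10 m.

E 361280 m, N 4984750 m

Zone 3 central meridian λ₀ = 6×3 − 183 = -165°; Δλ = -1.7686°.
Transverse Mercator on WGS84 with k₀ = 0.9996 gives E = 361280.967 m, N = 4984745.103 m.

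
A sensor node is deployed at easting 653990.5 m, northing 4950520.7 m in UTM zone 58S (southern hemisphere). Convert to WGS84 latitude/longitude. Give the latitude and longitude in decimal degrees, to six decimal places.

lat -45.581800°, lon 166.973901°

Zone 58S: λ₀ = 165°, k₀ = 0.9996, false easting 500000 m, false northing 10000000 m.
Meridian distance M = (N − FN)/k₀ = -5051499.9 m.
Inverse transverse Mercator on WGS84 gives φ = -45.58180015°, λ = 166.97390062°.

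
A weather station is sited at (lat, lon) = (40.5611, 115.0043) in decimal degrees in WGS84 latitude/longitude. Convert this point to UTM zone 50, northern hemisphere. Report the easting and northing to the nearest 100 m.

E 331000 m, N 4492000 m

Zone 50 central meridian λ₀ = 6×50 − 183 = 117°; Δλ = -1.9957°.
Transverse Mercator on WGS84 with k₀ = 0.9996 gives E = 331044.815 m, N = 4491950.653 m.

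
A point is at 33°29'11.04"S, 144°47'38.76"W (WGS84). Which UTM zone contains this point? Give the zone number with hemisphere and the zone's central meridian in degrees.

Zone 6S, central meridian -147°

UTM zone = ⌊(λ + 180)/6⌋ + 1; -144.7941° ∈ [-150°, -144°) → zone 6.
Hemisphere: S (φ < 0).
Central meridian λ₀ = 6×6 − 183 = -147°.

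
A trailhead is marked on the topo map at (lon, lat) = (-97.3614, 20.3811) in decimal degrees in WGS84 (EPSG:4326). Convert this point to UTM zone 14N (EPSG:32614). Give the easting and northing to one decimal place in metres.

E 671007.6 m, N 2254506.5 m

Zone 14 central meridian λ₀ = 6×14 − 183 = -99°; Δλ = +1.6386°.
Transverse Mercator on WGS84 with k₀ = 0.9996 gives E = 671007.621 m, N = 2254506.523 m.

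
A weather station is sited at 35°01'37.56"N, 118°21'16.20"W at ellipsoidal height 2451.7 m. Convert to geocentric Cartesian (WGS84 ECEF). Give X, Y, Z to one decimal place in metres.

X -2484197.3 m, Y -4603160.3 m, Z 3641736.5 m

WGS84: a = 6378137 m, e² = 0.006694380; N(φ) = a/√(1−e²sin²φ) = 6385181.697 m.
X = (N+h)·cosφ·cosλ = -2484197.346 m; Y = (N+h)·cosφ·sinλ = -4603160.319 m; Z = (N(1−e²)+h)·sinφ = 3641736.466 m.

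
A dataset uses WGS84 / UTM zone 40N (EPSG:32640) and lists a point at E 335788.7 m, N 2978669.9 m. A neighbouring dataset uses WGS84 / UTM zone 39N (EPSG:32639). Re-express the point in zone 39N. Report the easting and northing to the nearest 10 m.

E 931760 m, N 2985020 m

UTM 40N → geographic: φ = 26.92020016°, λ = 55.34619991°.
UTM 39N (λ₀ = 51°) forward: E = 931758.970 m, N = 2985020.114 m.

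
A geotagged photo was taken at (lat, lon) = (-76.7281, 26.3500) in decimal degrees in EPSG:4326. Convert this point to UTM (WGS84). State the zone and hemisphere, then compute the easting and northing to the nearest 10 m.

Longitude 26.3500° lies in the 6° band [24°, 30°), giving zone 35; latitude is south of the equator, so 35S.
Zone 35 central meridian λ₀ = 6×35 − 183 = 27°; Δλ = -0.6500°.
Transverse Mercator on WGS84 with k₀ = 0.9996 gives E = 483342.737 m, N = 1483476.475 m.

Zone 35S: E 483340 m, N 1483480 m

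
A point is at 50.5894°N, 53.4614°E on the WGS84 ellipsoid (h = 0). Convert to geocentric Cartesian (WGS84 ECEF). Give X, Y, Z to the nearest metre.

X 2415646 m, Y 3259962 m, Z 4904672 m

WGS84: a = 6378137 m, e² = 0.006694380; N(φ) = a/√(1−e²sin²φ) = 6390919.204 m.
X = (N+h)·cosφ·cosλ = 2415645.620 m; Y = (N+h)·cosφ·sinλ = 3259962.249 m; Z = (N(1−e²)+h)·sinφ = 4904672.253 m.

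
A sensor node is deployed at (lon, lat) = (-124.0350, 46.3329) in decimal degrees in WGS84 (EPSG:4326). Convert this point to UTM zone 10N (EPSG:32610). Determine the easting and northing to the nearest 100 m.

E 420300 m, N 5131600 m

Zone 10 central meridian λ₀ = 6×10 − 183 = -123°; Δλ = -1.0350°.
Transverse Mercator on WGS84 with k₀ = 0.9996 gives E = 420339.735 m, N = 5131556.533 m.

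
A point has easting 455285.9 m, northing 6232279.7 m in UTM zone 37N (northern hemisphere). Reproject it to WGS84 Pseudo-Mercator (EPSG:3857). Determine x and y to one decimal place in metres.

Unproject from UTM 37N (λ₀ = 39°) → φ = 56.23329982°, λ = 38.27869966°.
Web Mercator (R = 6378137 m): x = 4261165.355 m, y = 7604999.932 m.

x 4261165.4 m, y 7604999.9 m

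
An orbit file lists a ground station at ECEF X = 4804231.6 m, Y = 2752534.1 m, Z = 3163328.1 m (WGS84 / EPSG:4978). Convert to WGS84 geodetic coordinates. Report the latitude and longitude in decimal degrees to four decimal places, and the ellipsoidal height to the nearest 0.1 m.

lat 29.9061°, lon 29.8101°, h 3957.3 m

λ = atan2(Y, X) = 29.81009960°; p = √(X²+Y²) = 5536884.1 m.
Bowring's method on WGS84 (a = 6378137 m, b = 6356752.314 m) gives φ = 29.90610031°, h = 3957.294 m.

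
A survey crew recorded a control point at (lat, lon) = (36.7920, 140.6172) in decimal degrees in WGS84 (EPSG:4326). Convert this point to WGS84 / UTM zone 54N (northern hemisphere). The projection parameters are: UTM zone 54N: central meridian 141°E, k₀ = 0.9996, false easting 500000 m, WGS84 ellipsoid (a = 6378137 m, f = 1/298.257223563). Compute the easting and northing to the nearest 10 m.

E 465850 m, N 4071870 m

Zone 54 central meridian λ₀ = 6×54 − 183 = 141°; Δλ = -0.3828°.
Transverse Mercator on WGS84 with k₀ = 0.9996 gives E = 465847.338 m, N = 4071866.989 m.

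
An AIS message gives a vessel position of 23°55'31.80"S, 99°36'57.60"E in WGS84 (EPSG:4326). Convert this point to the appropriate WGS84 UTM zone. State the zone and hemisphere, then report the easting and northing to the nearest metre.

Longitude 99.6160° lies in the 6° band [96°, 102°), giving zone 47; latitude is south of the equator, so 47S.
Zone 47 central meridian λ₀ = 6×47 − 183 = 99°; Δλ = +0.6160°.
Transverse Mercator on WGS84 with k₀ = 0.9996 gives E = 562690.854 m, N = 7353884.934 m.

Zone 47S: E 562691 m, N 7353885 m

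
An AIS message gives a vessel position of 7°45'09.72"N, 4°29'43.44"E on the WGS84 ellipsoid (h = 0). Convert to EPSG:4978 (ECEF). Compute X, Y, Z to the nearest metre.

X 6300780 m, Y 495373 m, Z 854688 m

WGS84: a = 6378137 m, e² = 0.006694380; N(φ) = a/√(1−e²sin²φ) = 6378525.528 m.
X = (N+h)·cosφ·cosλ = 6300779.534 m; Y = (N+h)·cosφ·sinλ = 495373.115 m; Z = (N(1−e²)+h)·sinφ = 854687.770 m.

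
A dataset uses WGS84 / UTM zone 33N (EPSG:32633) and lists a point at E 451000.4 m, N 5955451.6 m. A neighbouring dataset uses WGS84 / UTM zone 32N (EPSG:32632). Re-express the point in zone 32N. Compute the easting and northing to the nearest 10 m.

E 846550 m, N 5968030 m

UTM 33N → geographic: φ = 53.74540042°, λ = 14.25699991°.
UTM 32N (λ₀ = 9°) forward: E = 846546.740 m, N = 5968030.987 m.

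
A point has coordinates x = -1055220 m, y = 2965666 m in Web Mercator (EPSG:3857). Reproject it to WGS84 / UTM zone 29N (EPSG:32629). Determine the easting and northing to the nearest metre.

E 451933 m, N 2845860 m

Web Mercator inverse (R = 6378137 m) → φ = 25.72989856°, λ = -9.47920254°.
UTM 29N forward: E = 451933.039 m, N = 2845859.634 m.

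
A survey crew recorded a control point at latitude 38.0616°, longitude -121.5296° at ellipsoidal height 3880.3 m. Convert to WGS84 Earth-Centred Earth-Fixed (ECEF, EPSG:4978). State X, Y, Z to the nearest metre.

WGS84: a = 6378137 m, e² = 0.006694380; N(φ) = a/√(1−e²sin²φ) = 6386266.837 m.
X = (N+h)·cosφ·cosλ = -2631048.287 m; Y = (N+h)·cosφ·sinλ = -4288505.945 m; Z = (N(1−e²)+h)·sinφ = 3913221.901 m.

X -2631048 m, Y -4288506 m, Z 3913222 m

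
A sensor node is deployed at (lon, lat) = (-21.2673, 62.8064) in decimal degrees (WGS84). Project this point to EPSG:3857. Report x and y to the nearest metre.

Web Mercator is spherical with R = a = 6378137 m.
x = R·λ = 6378137 × -0.371184408 = -2367465.007 m.
y = R·ln tan(π/4 + φ/2) = 6378137 × 1.419370009 = 9052936.374 m.

x -2367465 m, y 9052936 m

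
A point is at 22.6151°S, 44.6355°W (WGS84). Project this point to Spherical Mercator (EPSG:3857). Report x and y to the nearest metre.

x -4968801 m, y -2585537 m

Web Mercator is spherical with R = a = 6378137 m.
x = R·λ = 6378137 × -0.779036438 = -4968801.131 m.
y = R·ln tan(π/4 + φ/2) = 6378137 × -0.405375015 = -2585537.384 m.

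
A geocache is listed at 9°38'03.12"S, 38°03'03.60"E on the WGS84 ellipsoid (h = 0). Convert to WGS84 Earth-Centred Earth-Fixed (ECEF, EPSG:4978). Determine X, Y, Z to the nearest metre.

WGS84: a = 6378137 m, e² = 0.006694380; N(φ) = a/√(1−e²sin²φ) = 6378735.032 m.
X = (N+h)·cosφ·cosλ = 4952171.189 m; Y = (N+h)·cosφ·sinλ = 3876163.813 m; Z = (N(1−e²)+h)·sinφ = -1060381.185 m.

X 4952171 m, Y 3876164 m, Z -1060381 m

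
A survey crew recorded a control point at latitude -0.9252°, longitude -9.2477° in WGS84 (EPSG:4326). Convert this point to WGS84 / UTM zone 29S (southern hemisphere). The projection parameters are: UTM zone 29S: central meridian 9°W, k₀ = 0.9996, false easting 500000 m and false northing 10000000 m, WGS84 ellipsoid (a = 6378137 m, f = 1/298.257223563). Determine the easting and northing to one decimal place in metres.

E 472440.7 m, N 9897736.6 m

Zone 29 central meridian λ₀ = 6×29 − 183 = -9°; Δλ = -0.2477°.
Transverse Mercator on WGS84 with k₀ = 0.9996 gives E = 472440.675 m, N = 9897736.5502 m.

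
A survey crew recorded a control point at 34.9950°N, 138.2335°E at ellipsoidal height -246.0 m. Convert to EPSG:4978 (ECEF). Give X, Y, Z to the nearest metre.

X -3901282 m, Y 3484047 m, Z 3637271 m

WGS84: a = 6378137 m, e² = 0.006694380; N(φ) = a/√(1−e²sin²φ) = 6385170.418 m.
X = (N+h)·cosφ·cosλ = -3901282.353 m; Y = (N+h)·cosφ·sinλ = 3484046.627 m; Z = (N(1−e²)+h)·sinφ = 3637271.427 m.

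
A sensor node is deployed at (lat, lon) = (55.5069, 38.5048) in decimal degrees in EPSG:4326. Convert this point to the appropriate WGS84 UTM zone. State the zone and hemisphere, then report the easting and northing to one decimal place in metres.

Longitude 38.5048° lies in the 6° band [36°, 42°), giving zone 37; latitude is north of the equator, so 37N.
Zone 37 central meridian λ₀ = 6×37 − 183 = 39°; Δλ = -0.4952°.
Transverse Mercator on WGS84 with k₀ = 0.9996 gives E = 468723.525 m, N = 6151312.505 m.

Zone 37N: E 468723.5 m, N 6151312.5 m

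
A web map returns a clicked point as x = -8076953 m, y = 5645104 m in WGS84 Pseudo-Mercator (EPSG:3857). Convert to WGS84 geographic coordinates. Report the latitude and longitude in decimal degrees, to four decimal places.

R = 6378137 m. λ = x/R = -72.55650329°.
φ = 2·arctan(exp(y/R)) − 90° = 2·arctan(2.42316) − 90° = 45.14960145°.

lat 45.1496°, lon -72.5565°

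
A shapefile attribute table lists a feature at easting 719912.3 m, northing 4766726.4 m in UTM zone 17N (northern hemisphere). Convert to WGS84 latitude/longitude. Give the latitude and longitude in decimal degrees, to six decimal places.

lat 43.021400°, lon -78.301100°

Zone 17N: λ₀ = -81°, k₀ = 0.9996, false easting 500000 m.
Meridian distance M = (N − FN)/k₀ = 4768633.9 m.
Inverse transverse Mercator on WGS84 gives φ = 43.02140012°, λ = -78.30109967°.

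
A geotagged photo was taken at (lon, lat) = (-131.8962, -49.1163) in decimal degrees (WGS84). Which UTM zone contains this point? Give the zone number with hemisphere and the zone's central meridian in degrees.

Zone 9S, central meridian -129°

UTM zone = ⌊(λ + 180)/6⌋ + 1; -131.8962° ∈ [-132°, -126°) → zone 9.
Hemisphere: S (φ < 0).
Central meridian λ₀ = 6×9 − 183 = -129°.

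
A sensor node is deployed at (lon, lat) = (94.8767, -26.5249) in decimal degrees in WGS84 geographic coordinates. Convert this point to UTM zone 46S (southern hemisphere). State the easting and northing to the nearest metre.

E 686993 m, N 7064817 m

Zone 46 central meridian λ₀ = 6×46 − 183 = 93°; Δλ = +1.8767°.
Transverse Mercator on WGS84 with k₀ = 0.9996 gives E = 686993.483 m, N = 7064816.715 m.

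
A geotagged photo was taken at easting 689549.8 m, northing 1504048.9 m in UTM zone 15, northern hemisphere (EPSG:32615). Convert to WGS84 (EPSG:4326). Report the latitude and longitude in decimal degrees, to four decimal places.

lat 13.5989°, lon -91.2480°

Zone 15N: λ₀ = -93°, k₀ = 0.9996, false easting 500000 m.
Meridian distance M = (N − FN)/k₀ = 1504650.8 m.
Inverse transverse Mercator on WGS84 gives φ = 13.59889985°, λ = -91.24800030°.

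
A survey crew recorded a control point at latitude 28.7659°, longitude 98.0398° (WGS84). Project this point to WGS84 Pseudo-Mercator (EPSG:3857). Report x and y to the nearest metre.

x 10913741 m, y 3345884 m

Web Mercator is spherical with R = a = 6378137 m.
x = R·λ = 6378137 × 1.711117308 = 10913740.613 m.
y = R·ln tan(π/4 + φ/2) = 6378137 × 0.524586405 = 3345883.958 m.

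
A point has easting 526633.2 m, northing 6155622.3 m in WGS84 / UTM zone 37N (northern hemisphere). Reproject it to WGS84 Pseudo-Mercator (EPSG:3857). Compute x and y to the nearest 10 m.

Unproject from UTM 37N (λ₀ = 39°) → φ = 55.54590037°, λ = 39.42209994°.
Web Mercator (R = 6378137 m): x = 4388448.091 m, y = 7468543.301 m.

x 4388450 m, y 7468540 m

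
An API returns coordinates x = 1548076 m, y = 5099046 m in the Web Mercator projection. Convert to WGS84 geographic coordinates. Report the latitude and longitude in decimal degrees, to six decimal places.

lat 41.585203°, lon 13.906603°

R = 6378137 m. λ = x/R = 13.90660332°.
φ = 2·arctan(exp(y/R)) − 90° = 2·arctan(2.22433) − 90° = 41.58520324°.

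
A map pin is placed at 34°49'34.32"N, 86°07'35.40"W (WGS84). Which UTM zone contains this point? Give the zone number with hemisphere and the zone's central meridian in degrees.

UTM zone = ⌊(λ + 180)/6⌋ + 1; -86.1265° ∈ [-90°, -84°) → zone 16.
Hemisphere: N (φ ≥ 0).
Central meridian λ₀ = 6×16 − 183 = -87°.

Zone 16N, central meridian -87°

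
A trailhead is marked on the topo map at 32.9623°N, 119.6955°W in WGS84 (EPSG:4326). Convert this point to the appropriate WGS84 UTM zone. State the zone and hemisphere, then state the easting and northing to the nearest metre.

Longitude -119.6955° lies in the 6° band [-120°, -114°), giving zone 11; latitude is north of the equator, so 11N.
Zone 11 central meridian λ₀ = 6×11 − 183 = -117°; Δλ = -2.6955°.
Transverse Mercator on WGS84 with k₀ = 0.9996 gives E = 248052.382 m, N = 3650333.50002 m.

Zone 11N: E 248052 m, N 3650334 m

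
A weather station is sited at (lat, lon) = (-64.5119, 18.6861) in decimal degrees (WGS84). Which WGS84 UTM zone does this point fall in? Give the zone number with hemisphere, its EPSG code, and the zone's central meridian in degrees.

Zone 34S (EPSG:32734), central meridian 21°

UTM zone = ⌊(λ + 180)/6⌋ + 1; 18.6861° ∈ [18°, 24°) → zone 34.
Hemisphere: S (φ < 0).
Central meridian λ₀ = 6×34 − 183 = 21°.
EPSG code: 32734.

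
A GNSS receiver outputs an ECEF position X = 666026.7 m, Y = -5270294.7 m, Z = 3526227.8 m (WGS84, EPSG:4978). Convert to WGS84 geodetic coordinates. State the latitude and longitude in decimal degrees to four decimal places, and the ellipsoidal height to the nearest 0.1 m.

λ = atan2(Y, X) = -82.79749984°; p = √(X²+Y²) = 5312212.1 m.
Bowring's method on WGS84 (a = 6378137 m, b = 6356752.314 m) gives φ = 33.75350003°, h = 4466.081 m.

lat 33.7535°, lon -82.7975°, h 4466.1 m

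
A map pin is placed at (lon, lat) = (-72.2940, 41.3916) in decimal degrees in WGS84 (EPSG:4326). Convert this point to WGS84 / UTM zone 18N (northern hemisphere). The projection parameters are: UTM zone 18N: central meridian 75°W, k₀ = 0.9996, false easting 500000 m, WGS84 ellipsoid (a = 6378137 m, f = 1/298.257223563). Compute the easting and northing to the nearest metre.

Zone 18 central meridian λ₀ = 6×18 − 183 = -75°; Δλ = +2.7060°.
Transverse Mercator on WGS84 with k₀ = 0.9996 gives E = 726237.184 m, N = 4585763.693 m.

E 726237 m, N 4585764 m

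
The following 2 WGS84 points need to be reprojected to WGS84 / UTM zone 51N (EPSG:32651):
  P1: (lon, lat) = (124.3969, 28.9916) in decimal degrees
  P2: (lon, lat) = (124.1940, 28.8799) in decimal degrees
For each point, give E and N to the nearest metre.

P1: E 636076 m, N 3207859 m; P2: E 616434 m, N 3195266 m

UTM zone 51N: λ₀ = 123°, k₀ = 0.9996.
P1 (28.9916°, 124.3969°) → (636076.164, 3207859.061) m.
P2 (28.8799°, 124.1940°) → (616434.225, 3195265.684) m.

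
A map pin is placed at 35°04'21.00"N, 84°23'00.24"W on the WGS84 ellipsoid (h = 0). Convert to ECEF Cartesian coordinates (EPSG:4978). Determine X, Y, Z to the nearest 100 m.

WGS84: a = 6378137 m, e² = 0.006694380; N(φ) = a/√(1−e²sin²φ) = 6385197.656 m.
X = (N+h)·cosφ·cosλ = 511456.420 m; Y = (N+h)·cosφ·sinλ = -5200720.599 m; Z = (N(1−e²)+h)·sinφ = 3644452.625 m.

X 511500 m, Y -5200700 m, Z 3644500 m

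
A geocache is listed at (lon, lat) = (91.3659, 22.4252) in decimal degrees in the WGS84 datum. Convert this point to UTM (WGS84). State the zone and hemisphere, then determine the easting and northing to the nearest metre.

Longitude 91.3659° lies in the 6° band [90°, 96°), giving zone 46; latitude is north of the equator, so 46N.
Zone 46 central meridian λ₀ = 6×46 − 183 = 93°; Δλ = -1.6341°.
Transverse Mercator on WGS84 with k₀ = 0.9996 gives E = 331817.994 m, N = 2480806.933 m.

Zone 46N: E 331818 m, N 2480807 m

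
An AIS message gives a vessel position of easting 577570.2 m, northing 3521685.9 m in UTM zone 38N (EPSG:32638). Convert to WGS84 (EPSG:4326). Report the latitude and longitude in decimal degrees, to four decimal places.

lat 31.8282°, lon 45.8197°

Zone 38N: λ₀ = 45°, k₀ = 0.9996, false easting 500000 m.
Meridian distance M = (N − FN)/k₀ = 3523095.1 m.
Inverse transverse Mercator on WGS84 gives φ = 31.82820038°, λ = 45.81969949°.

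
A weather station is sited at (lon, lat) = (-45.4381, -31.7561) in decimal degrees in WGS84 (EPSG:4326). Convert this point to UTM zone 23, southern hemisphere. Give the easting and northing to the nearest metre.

E 458510 m, N 6486515 m

Zone 23 central meridian λ₀ = 6×23 − 183 = -45°; Δλ = -0.4381°.
Transverse Mercator on WGS84 with k₀ = 0.9996 gives E = 458509.766 m, N = 6486514.777 m.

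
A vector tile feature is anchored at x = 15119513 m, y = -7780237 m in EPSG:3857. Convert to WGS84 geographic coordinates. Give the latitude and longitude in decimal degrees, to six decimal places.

lat -57.098300°, lon 135.820896°

R = 6378137 m. λ = x/R = 135.82089616°.
φ = 2·arctan(exp(y/R)) − 90° = 2·arctan(0.29528) − 90° = -57.09830031°.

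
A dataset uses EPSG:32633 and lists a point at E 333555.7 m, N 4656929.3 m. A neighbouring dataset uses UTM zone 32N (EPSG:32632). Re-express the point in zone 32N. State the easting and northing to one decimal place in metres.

UTM 33N → geographic: φ = 42.04679995°, λ = 12.98879975°.
UTM 32N (λ₀ = 9°) forward: E = 830128.549 m, N = 4662675.194 m.

E 830128.5 m, N 4662675.2 m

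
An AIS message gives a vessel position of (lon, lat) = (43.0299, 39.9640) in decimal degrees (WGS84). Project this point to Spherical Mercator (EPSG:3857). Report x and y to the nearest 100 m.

Web Mercator is spherical with R = a = 6378137 m.
x = R·λ = 6378137 × 0.751013432 = 4790066.557 m.
y = R·ln tan(π/4 + φ/2) = 6378137 × 0.762089657 = 4860712.236 m.

x 4790100 m, y 4860700 m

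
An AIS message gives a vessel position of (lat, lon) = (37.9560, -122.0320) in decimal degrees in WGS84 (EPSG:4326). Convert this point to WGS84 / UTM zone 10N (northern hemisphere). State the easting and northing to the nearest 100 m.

Zone 10 central meridian λ₀ = 6×10 − 183 = -123°; Δλ = +0.9680°.
Transverse Mercator on WGS84 with k₀ = 0.9996 gives E = 585039.562 m, N = 4201375.004 m.

E 585000 m, N 4201400 m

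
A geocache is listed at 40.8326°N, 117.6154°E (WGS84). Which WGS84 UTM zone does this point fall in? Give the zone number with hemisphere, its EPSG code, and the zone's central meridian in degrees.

Zone 50N (EPSG:32650), central meridian 117°

UTM zone = ⌊(λ + 180)/6⌋ + 1; 117.6154° ∈ [114°, 120°) → zone 50.
Hemisphere: N (φ ≥ 0).
Central meridian λ₀ = 6×50 − 183 = 117°.
EPSG code: 32650.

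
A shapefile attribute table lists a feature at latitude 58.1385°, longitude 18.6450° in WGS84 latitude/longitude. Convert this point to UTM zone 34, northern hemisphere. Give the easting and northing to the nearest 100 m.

E 361400 m, N 6446600 m

Zone 34 central meridian λ₀ = 6×34 − 183 = 21°; Δλ = -2.3550°.
Transverse Mercator on WGS84 with k₀ = 0.9996 gives E = 361352.979 m, N = 6446550.539 m.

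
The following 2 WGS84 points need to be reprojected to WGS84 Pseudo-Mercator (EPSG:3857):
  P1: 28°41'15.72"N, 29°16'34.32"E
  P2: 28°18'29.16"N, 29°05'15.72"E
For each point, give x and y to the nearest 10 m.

P1: x 3259010 m, y 3335960 m; P2: x 3238030 m, y 3287870 m

Web Mercator: x = R·λ, y = R·ln tan(π/4+φ/2), R = 6378137 m.
P1 (28.6877°, 29.2762°) → (3259011.676, 3335956.974) m.
P2 (28.3081°, 29.0877°) → (3238027.952, 3287873.976) m.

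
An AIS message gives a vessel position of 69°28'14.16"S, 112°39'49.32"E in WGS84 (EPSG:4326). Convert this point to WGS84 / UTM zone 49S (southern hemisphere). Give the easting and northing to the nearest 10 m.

Zone 49 central meridian λ₀ = 6×49 − 183 = 111°; Δλ = +1.6637°.
Transverse Mercator on WGS84 with k₀ = 0.9996 gives E = 565106.743 m, N = 2292277.092 m.

E 565110 m, N 2292280 m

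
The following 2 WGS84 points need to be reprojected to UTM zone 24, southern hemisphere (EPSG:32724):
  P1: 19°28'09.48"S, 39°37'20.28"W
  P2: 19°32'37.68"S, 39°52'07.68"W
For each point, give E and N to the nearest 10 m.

UTM zone 24S: λ₀ = -39°, k₀ = 0.9996.
P1 (-19.4693°, -39.6223°) → (434687.790, 7847125.994) m.
P2 (-19.5438°, -39.8688°) → (408857.307, 7838769.321) m.

P1: E 434690 m, N 7847130 m; P2: E 408860 m, N 7838770 m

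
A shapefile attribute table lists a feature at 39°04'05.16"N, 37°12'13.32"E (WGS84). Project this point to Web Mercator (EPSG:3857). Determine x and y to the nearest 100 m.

Web Mercator is spherical with R = a = 6378137 m.
x = R·λ = 6378137 × 0.649327059 = 4141496.940 m.
y = R·ln tan(π/4 + φ/2) = 6378137 × 0.741820223 = 4731431.013 m.

x 4141500 m, y 4731400 m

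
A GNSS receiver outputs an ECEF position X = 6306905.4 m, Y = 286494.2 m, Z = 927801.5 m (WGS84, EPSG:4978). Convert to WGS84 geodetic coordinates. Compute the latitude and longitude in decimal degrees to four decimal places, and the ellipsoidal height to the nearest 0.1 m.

λ = atan2(Y, X) = 2.60090026°; p = √(X²+Y²) = 6313409.1 m.
Bowring's method on WGS84 (a = 6378137 m, b = 6356752.314 m) gives φ = 8.41570005°, h = 3535.861 m.

lat 8.4157°, lon 2.6009°, h 3535.9 m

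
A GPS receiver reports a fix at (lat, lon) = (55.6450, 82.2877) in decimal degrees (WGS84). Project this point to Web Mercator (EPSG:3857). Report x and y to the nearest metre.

x 9160225 m, y 7488067 m

Web Mercator is spherical with R = a = 6378137 m.
x = R·λ = 6378137 × 1.436191299 = 9160224.863 m.
y = R·ln tan(π/4 + φ/2) = 6378137 × 1.174021091 = 7488067.359 m.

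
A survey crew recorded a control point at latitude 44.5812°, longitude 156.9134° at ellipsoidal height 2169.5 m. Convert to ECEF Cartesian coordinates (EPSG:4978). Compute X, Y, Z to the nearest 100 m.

X -4187400 m, Y 1784900 m, Z 4455800 m

WGS84: a = 6378137 m, e² = 0.006694380; N(φ) = a/√(1−e²sin²φ) = 6388681.467 m.
X = (N+h)·cosφ·cosλ = -4187375.567 m; Y = (N+h)·cosφ·sinλ = 1784909.663 m; Z = (N(1−e²)+h)·sinφ = 4455842.301 m.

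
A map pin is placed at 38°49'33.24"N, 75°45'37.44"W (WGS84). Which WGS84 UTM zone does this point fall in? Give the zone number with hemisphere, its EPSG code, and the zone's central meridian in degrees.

UTM zone = ⌊(λ + 180)/6⌋ + 1; -75.7604° ∈ [-78°, -72°) → zone 18.
Hemisphere: N (φ ≥ 0).
Central meridian λ₀ = 6×18 − 183 = -75°.
EPSG code: 32618.

Zone 18N (EPSG:32618), central meridian -75°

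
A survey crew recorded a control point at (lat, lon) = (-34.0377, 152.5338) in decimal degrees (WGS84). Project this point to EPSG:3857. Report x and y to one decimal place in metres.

x 16979984.9 m, y -4033865.3 m

Web Mercator is spherical with R = a = 6378137 m.
x = R·λ = 6378137 × 2.662217031 = 16979984.945 m.
y = R·ln tan(π/4 + φ/2) = 6378137 × -0.632451974 = -4033865.339 m.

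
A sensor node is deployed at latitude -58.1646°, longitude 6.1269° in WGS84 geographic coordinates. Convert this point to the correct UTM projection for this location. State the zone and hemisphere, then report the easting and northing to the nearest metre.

Longitude 6.1269° lies in the 6° band [6°, 12°), giving zone 32; latitude is south of the equator, so 32S.
Zone 32 central meridian λ₀ = 6×32 − 183 = 9°; Δλ = -2.8731°.
Transverse Mercator on WGS84 with k₀ = 0.9996 gives E = 330984.746 m, N = 3549362.839 m.

Zone 32S: E 330985 m, N 3549363 m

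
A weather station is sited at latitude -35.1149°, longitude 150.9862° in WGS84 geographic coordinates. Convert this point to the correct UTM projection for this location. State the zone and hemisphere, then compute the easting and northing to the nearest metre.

Longitude 150.9862° lies in the 6° band [150°, 156°), giving zone 56; latitude is south of the equator, so 56S.
Zone 56 central meridian λ₀ = 6×56 − 183 = 153°; Δλ = -2.0138°.
Transverse Mercator on WGS84 with k₀ = 0.9996 gives E = 316481.774 m, N = 6112359.256 m.

Zone 56S: E 316482 m, N 6112359 m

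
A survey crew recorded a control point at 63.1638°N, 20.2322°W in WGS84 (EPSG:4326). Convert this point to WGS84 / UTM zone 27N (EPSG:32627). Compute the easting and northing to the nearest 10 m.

Zone 27 central meridian λ₀ = 6×27 − 183 = -21°; Δλ = +0.7678°.
Transverse Mercator on WGS84 with k₀ = 0.9996 gives E = 538672.278 m, N = 7004070.759 m.

E 538670 m, N 7004070 m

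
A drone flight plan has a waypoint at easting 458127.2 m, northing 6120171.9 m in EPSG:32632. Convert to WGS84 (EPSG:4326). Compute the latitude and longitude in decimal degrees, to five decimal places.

Zone 32N: λ₀ = 9°, k₀ = 0.9996, false easting 500000 m.
Meridian distance M = (N − FN)/k₀ = 6122620.9 m.
Inverse transverse Mercator on WGS84 gives φ = 55.22629980°, λ = 8.34170037°.

lat 55.22630°, lon 8.34170°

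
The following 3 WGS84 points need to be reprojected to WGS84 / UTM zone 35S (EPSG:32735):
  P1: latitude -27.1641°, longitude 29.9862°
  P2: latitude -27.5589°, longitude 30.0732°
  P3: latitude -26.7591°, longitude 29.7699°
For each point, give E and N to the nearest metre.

UTM zone 35S: λ₀ = 27°, k₀ = 0.9996.
P1 (-27.1641°, 29.9862°) → (795923.794, 6991866.206) m.
P2 (-27.5589°, 30.0732°) → (803470.051, 6947891.179) m.
P3 (-26.7591°, 29.7699°) → (775463.572, 7037246.740) m.

P1: E 795924 m, N 6991866 m; P2: E 803470 m, N 6947891 m; P3: E 775464 m, N 7037247 m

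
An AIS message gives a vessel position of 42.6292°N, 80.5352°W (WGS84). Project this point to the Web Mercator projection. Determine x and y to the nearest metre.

x -8965137 m, y 5255702 m

Web Mercator is spherical with R = a = 6378137 m.
x = R·λ = 6378137 × -1.405604404 = -8965137.455 m.
y = R·ln tan(π/4 + φ/2) = 6378137 × 0.824018289 = 5255701.538 m.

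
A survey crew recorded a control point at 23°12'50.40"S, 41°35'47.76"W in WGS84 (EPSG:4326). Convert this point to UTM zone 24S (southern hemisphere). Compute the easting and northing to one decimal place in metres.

Zone 24 central meridian λ₀ = 6×24 − 183 = -39°; Δλ = -2.5966°.
Transverse Mercator on WGS84 with k₀ = 0.9996 gives E = 234254.673 m, N = 7430415.524 m.

E 234254.7 m, N 7430415.5 m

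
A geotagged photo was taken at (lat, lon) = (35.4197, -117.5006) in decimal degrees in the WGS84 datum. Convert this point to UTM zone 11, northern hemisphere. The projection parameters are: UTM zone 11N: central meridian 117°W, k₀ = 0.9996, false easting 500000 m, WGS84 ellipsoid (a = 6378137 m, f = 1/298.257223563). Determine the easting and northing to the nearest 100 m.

Zone 11 central meridian λ₀ = 6×11 − 183 = -117°; Δλ = -0.5006°.
Transverse Mercator on WGS84 with k₀ = 0.9996 gives E = 454553.703 m, N = 3919702.879 m.

E 454600 m, N 3919700 m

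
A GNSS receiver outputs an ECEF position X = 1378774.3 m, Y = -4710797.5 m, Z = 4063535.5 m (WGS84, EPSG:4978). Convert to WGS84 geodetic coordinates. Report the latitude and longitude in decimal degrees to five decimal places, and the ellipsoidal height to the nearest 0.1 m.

lat 39.80940°, lon -73.68610°, h 2786.8 m

λ = atan2(Y, X) = -73.68609940°; p = √(X²+Y²) = 4908424.6 m.
Bowring's method on WGS84 (a = 6378137 m, b = 6356752.314 m) gives φ = 39.80940017°, h = 2786.777 m.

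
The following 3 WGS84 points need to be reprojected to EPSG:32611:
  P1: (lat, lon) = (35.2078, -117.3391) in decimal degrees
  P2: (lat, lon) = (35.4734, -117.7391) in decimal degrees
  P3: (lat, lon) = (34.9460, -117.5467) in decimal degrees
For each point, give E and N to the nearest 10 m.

P1: E 469130 m, N 3896140 m; P2: E 432950 m, N 3925790 m; P3: E 450080 m, N 3867190 m

UTM zone 11N: λ₀ = -117°, k₀ = 0.9996.
P1 (35.2078°, -117.3391°) → (469134.934, 3896140.350) m.
P2 (35.4734°, -117.7391°) → (432946.026, 3925794.372) m.
P3 (34.9460°, -117.5467°) → (450079.706, 3867191.119) m.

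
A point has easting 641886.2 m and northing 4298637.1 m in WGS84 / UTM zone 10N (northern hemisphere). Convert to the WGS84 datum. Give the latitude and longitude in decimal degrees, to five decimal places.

Zone 10N: λ₀ = -123°, k₀ = 0.9996, false easting 500000 m.
Meridian distance M = (N − FN)/k₀ = 4300357.2 m.
Inverse transverse Mercator on WGS84 gives φ = 38.82510043°, λ = -121.36549958°.

lat 38.82510°, lon -121.36550°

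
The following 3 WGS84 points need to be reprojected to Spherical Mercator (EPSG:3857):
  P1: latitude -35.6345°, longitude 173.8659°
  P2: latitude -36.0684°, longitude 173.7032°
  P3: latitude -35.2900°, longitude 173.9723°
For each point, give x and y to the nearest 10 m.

Web Mercator: x = R·λ, y = R·ln tan(π/4+φ/2), R = 6378137 m.
P1 (-35.6345°, 173.8659°) → (19354663.454, -4250444.984) m.
P2 (-36.0684°, 173.7032°) → (19336551.773, -4310037.193) m.
P3 (-35.2900°, 173.9723°) → (19366507.848, -4203361.156) m.

P1: x 19354660 m, y -4250440 m; P2: x 19336550 m, y -4310040 m; P3: x 19366510 m, y -4203360 m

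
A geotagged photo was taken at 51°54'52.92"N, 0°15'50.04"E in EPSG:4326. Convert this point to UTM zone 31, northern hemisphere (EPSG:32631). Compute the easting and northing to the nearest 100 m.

Zone 31 central meridian λ₀ = 6×31 − 183 = 3°; Δλ = -2.7361°.
Transverse Mercator on WGS84 with k₀ = 0.9996 gives E = 311825.494 m, N = 5755088.602 m.

E 311800 m, N 5755100 m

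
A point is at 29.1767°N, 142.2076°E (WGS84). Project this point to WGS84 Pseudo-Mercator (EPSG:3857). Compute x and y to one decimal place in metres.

x 15830477.6 m, y 3398155.3 m

Web Mercator is spherical with R = a = 6378137 m.
x = R·λ = 6378137 × 2.481990841 = 15830477.619 m.
y = R·ln tan(π/4 + φ/2) = 6378137 × 0.532781793 = 3398155.266 m.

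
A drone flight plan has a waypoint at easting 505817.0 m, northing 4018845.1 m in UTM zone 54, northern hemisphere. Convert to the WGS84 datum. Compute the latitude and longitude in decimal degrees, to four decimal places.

Zone 54N: λ₀ = 141°, k₀ = 0.9996, false easting 500000 m.
Meridian distance M = (N − FN)/k₀ = 4020453.3 m.
Inverse transverse Mercator on WGS84 gives φ = 36.31460038°, λ = 141.06480016°.

lat 36.3146°, lon 141.0648°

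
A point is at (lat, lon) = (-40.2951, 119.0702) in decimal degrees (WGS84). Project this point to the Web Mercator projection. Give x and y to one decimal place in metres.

Web Mercator is spherical with R = a = 6378137 m.
x = R·λ = 6378137 × 2.078167031 = 13254834.033 m.
y = R·ln tan(π/4 + φ/2) = 6378137 × -0.769647709 = -4908918.531 m.

x 13254834.0 m, y -4908918.5 m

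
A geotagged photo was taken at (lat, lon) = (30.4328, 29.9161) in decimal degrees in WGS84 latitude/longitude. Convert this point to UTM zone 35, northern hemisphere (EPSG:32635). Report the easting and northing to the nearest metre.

E 780082 m, N 3370357 m

Zone 35 central meridian λ₀ = 6×35 − 183 = 27°; Δλ = +2.9161°.
Transverse Mercator on WGS84 with k₀ = 0.9996 gives E = 780081.964 m, N = 3370356.896 m.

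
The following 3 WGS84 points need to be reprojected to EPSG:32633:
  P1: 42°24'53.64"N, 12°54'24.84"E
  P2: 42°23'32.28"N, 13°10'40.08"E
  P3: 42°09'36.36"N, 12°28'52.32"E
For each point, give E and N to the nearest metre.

UTM zone 33N: λ₀ = 15°, k₀ = 0.9996.
P1 (42.4149°, 12.9069°) → (327781.524, 4697966.021) m.
P2 (42.3923°, 13.1778°) → (350017.846, 4694942.579) m.
P3 (42.1601°, 12.4812°) → (291915.931, 4670623.213) m.

P1: E 327782 m, N 4697966 m; P2: E 350018 m, N 4694943 m; P3: E 291916 m, N 4670623 m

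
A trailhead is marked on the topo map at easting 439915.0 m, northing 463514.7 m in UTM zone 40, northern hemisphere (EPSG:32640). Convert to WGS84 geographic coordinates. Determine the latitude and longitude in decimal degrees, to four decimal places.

lat 4.1933°, lon 56.4586°

Zone 40N: λ₀ = 57°, k₀ = 0.9996, false easting 500000 m.
Meridian distance M = (N − FN)/k₀ = 463700.2 m.
Inverse transverse Mercator on WGS84 gives φ = 4.19329999°, λ = 56.45859963°.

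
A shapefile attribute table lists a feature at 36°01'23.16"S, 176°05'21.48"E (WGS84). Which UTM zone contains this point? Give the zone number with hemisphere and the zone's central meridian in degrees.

Zone 60S, central meridian 177°

UTM zone = ⌊(λ + 180)/6⌋ + 1; 176.0893° ∈ [174°, 180°) → zone 60.
Hemisphere: S (φ < 0).
Central meridian λ₀ = 6×60 − 183 = 177°.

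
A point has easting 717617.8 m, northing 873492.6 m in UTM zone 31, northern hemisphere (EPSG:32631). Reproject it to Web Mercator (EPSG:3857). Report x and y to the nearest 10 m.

Unproject from UTM 31N (λ₀ = 3°) → φ = 7.89759982°, λ = 4.97389988°.
Web Mercator (R = 6378137 m): x = 553692.001 m, y = 881954.028 m.

x 553690 m, y 881950 m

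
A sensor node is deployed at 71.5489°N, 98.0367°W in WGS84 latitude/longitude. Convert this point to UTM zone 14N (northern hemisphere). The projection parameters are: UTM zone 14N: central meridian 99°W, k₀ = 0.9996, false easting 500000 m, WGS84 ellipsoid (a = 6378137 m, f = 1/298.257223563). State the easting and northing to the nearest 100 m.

Zone 14 central meridian λ₀ = 6×14 − 183 = -99°; Δλ = +0.9633°.
Transverse Mercator on WGS84 with k₀ = 0.9996 gives E = 534026.852 m, N = 7938888.614 m.

E 534000 m, N 7938900 m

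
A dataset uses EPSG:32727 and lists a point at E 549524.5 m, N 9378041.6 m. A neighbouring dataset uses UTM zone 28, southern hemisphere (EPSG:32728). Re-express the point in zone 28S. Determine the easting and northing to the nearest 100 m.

E -115900 m, N 9375100 m

UTM 27S → geographic: φ = -5.62670001°, λ = -20.55279991°.
UTM 28S (λ₀ = -15°) forward: E = -115882.955 m, N = 9375127.486 m.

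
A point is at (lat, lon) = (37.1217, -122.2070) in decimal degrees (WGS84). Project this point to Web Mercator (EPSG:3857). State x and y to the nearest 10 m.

x -13604020 m, y 4456080 m

Web Mercator is spherical with R = a = 6378137 m.
x = R·λ = 6378137 × -2.132914519 = -13604021.011 m.
y = R·ln tan(π/4 + φ/2) = 6378137 × 0.698649747 = 4456083.801 m.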